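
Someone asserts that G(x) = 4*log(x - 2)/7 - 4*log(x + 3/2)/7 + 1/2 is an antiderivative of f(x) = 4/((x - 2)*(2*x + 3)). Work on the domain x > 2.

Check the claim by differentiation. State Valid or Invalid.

d/dx[G] = 4/(2*x**2 - x - 6)
This equals f(x) exactly, so the claim holds.

Valid - differentiating G returns exactly f.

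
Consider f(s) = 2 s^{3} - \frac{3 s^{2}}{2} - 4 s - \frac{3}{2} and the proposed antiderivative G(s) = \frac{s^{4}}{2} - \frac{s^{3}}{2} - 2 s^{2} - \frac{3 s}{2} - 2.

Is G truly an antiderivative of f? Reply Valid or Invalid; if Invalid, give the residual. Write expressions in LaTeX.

Valid. The derivative of G reproduces f.

d/ds[G] = 2 s^{3} - \frac{3 s^{2}}{2} - 4 s - \frac{3}{2}
This equals f(s) exactly, so the claim holds.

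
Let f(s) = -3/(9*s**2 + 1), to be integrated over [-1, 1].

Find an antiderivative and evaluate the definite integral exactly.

Antiderivative: F(s) = -atan(3*s); value = -2*atan(3)

An antiderivative F(s) passes only if d/ds[F] lands on f(s) exactly.
F(s) = -atan(3*s) is an antiderivative of f.
Check: d/ds[-atan(3*s)] = -3/(9*s**2 + 1) = f(s).
F(1) = -atan(3); F(-1) = atan(3).
Integral = F(1) - F(-1) = -2*atan(3).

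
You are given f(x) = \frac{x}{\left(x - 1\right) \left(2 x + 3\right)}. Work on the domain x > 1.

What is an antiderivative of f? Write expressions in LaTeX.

An antiderivative is F(x) = \frac{\log{\left(x - 1 \right)}}{5} + \frac{3 \log{\left(x + \frac{3}{2} \right)}}{10}.

Factor the denominator (\left(x - 1\right) \left(2 x + 3\right)) and decompose: f = \frac{3}{5 \left(2 x + 3\right)} + \frac{1}{5 \left(x - 1\right)}; each piece integrates to a log, atan, or power term.
Check: d/dx[\frac{\log{\left(x - 1 \right)}}{5} + \frac{3 \log{\left(x + \frac{3}{2} \right)}}{10}] = \frac{x}{2 x^{2} + x - 3}, which equals f(x).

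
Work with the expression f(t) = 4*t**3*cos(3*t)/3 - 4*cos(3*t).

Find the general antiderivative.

F(t) = 4*t**3*sin(3*t)/9 + 4*t**2*cos(3*t)/9 - 8*t*sin(3*t)/27 - 4*sin(3*t)/3 - 8*cos(3*t)/81 + C

The integrand splits into summands that can be handled one at a time.
Check: d/dt[4*t**3*sin(3*t)/9 + 4*t**2*cos(3*t)/9 - 8*t*sin(3*t)/27 - 4*sin(3*t)/3 - 8*cos(3*t)/81] = 4*t**3*cos(3*t)/3 - 4*cos(3*t) = f(t).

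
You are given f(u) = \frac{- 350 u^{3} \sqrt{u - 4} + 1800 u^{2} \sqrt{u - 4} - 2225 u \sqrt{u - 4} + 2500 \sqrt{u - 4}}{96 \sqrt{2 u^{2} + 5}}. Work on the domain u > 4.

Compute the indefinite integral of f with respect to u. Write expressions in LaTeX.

F(u) = - \frac{25 \left(u - 4\right)^{\frac{5}{2}} \sqrt{2 u^{2} + 5}}{48} + C

Recognize the product-rule pattern: f = v'r + vr' with v = - \frac{25 \left(\frac{u}{2} - 2\right)^{\frac{5}{2}}}{6}, r = \sqrt{u^{2} + \frac{5}{2}}, so integration by parts undoes it.
Check: d/du[- \frac{25 \left(u - 4\right)^{\frac{5}{2}} \sqrt{2 u^{2} + 5}}{48}] = \frac{- 350 u^{3} \sqrt{u - 4} + 1800 u^{2} \sqrt{u - 4} - 2225 u \sqrt{u - 4} + 2500 \sqrt{u - 4}}{96 \sqrt{2 u^{2} + 5}} = f(u).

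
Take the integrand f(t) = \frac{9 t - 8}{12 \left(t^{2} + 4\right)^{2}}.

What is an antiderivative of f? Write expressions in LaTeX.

A candidate is checked by its d/dt: the result must match f(t).
Check: d/dt[\frac{- 2 t - 9}{24 t^{2} + 96} - \frac{\operatorname{atan}{\left(\frac{t}{2} \right)}}{24}] = \frac{9 t - 8}{12 t^{4} + 96 t^{2} + 192}, which equals f(t).

An antiderivative is F(t) = \frac{- 2 t - 9}{24 t^{2} + 96} - \frac{\operatorname{atan}{\left(\frac{t}{2} \right)}}{24}.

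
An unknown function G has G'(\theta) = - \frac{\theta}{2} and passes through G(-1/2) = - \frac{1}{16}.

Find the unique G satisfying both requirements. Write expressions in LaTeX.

For G(\theta) to be correct, d/d\theta[G] must agree with the stated G'(\theta) identically.
A general antiderivative is 1 - \frac{\theta^{2}}{4} + C.
The condition gives C = - \frac{1}{16} - (\frac{15}{16}) = -1.
So G(\theta) = - \frac{\theta^{2}}{4}.
Check: d/d\theta[- \frac{\theta^{2}}{4}] = - \frac{\theta}{2} = G'(\theta).

G(\theta) = - \frac{\theta^{2}}{4}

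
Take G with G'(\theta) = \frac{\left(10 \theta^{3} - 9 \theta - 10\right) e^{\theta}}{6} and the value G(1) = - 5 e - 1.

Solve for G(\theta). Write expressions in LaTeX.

Recognize the product-rule pattern: G'(\theta) = u'v + uv' with u = \frac{5 \theta^{3}}{3} - 5 \theta^{2} + \frac{17 \theta}{2} - \frac{61}{6}, v = e^{\theta}, so integration by parts undoes it.
A general antiderivative is \frac{\left(10 \theta^{3} - 30 \theta^{2} + 51 \theta - 61\right) e^{\theta}}{6} + C.
The condition gives C = - 5 e - 1 - (- 5 e) = -1.
So G(\theta) = \frac{\left(10 \theta^{3} - 30 \theta^{2} + 51 \theta - 61\right) e^{\theta}}{6} - 1.
Check: d/d\theta[\frac{\left(10 \theta^{3} - 30 \theta^{2} + 51 \theta - 61\right) e^{\theta}}{6} - 1] = \frac{5 \theta^{3} e^{\theta}}{3} - \frac{3 \theta e^{\theta}}{2} - \frac{5 e^{\theta}}{3}, which equals G'(\theta).

G(\theta) = \frac{\left(10 \theta^{3} - 30 \theta^{2} + 51 \theta - 61\right) e^{\theta}}{6} - 1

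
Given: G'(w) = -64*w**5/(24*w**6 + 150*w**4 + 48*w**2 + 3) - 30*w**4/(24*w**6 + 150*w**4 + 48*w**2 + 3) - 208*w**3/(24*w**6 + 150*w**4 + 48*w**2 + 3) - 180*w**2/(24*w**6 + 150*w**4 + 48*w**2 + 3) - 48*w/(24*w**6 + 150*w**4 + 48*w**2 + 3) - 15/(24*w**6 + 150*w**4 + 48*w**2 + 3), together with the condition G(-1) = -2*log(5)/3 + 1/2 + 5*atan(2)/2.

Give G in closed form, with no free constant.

The integrand splits into summands that can be handled one at a time.
A general antiderivative is -2*log(2*w**4/3 + 4*w**2 + 1/3)/3 - 5*atan(2*w)/2 + C.
The condition gives C = -2*log(5)/3 + 1/2 + 5*atan(2)/2 - (-2*log(5)/3 + 5*atan(2)/2) = 1/2.
So G(w) = -(4*log(2*w**4/3 + 4*w**2 + 1/3) + 15*atan(2*w) - 3)/6.
Check: d/dw[-(4*log(2*w**4/3 + 4*w**2 + 1/3) + 15*atan(2*w) - 3)/6] = (-64*w**5 - 30*w**4 - 208*w**3 - 180*w**2 - 48*w - 15)/(24*w**6 + 150*w**4 + 48*w**2 + 3), which equals G'(w).

G(w) = -(4*log(2*w**4/3 + 4*w**2 + 1/3) + 15*atan(2*w) - 3)/6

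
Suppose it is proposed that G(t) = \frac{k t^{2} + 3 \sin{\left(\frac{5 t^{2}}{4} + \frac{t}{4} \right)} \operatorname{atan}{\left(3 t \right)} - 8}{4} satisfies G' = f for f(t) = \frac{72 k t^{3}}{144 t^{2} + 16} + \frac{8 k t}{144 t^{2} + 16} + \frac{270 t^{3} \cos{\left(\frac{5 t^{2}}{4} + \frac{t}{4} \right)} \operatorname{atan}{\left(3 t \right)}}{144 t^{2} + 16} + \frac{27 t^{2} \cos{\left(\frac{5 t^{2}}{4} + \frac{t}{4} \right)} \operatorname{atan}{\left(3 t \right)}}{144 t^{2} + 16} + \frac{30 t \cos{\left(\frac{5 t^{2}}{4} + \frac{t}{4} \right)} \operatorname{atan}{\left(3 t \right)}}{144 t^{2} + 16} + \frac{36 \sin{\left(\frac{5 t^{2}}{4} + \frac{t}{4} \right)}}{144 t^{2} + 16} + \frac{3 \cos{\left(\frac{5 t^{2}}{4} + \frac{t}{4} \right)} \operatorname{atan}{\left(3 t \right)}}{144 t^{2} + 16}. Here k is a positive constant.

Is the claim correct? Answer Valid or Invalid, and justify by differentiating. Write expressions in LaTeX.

d/dt[G] = \frac{72 k t^{3} + 8 k t + 270 t^{3} \cos{\left(\frac{5 t^{2}}{4} + \frac{t}{4} \right)} \operatorname{atan}{\left(3 t \right)} + 27 t^{2} \cos{\left(\frac{5 t^{2}}{4} + \frac{t}{4} \right)} \operatorname{atan}{\left(3 t \right)} + 30 t \cos{\left(\frac{5 t^{2}}{4} + \frac{t}{4} \right)} \operatorname{atan}{\left(3 t \right)} + 36 \sin{\left(\frac{5 t^{2}}{4} + \frac{t}{4} \right)} + 3 \cos{\left(\frac{5 t^{2}}{4} + \frac{t}{4} \right)} \operatorname{atan}{\left(3 t \right)}}{144 t^{2} + 16}
This equals f(t) exactly, so the claim holds.

Valid: G'(t) = f(t).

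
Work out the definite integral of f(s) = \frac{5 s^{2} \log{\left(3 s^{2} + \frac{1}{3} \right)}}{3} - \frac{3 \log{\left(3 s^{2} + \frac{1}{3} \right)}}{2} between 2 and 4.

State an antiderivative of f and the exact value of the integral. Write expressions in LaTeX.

Antiderivative: F(s) = \frac{270 s^{3} \log{\left(3 s^{2} + \frac{1}{3} \right)} - 180 s^{3} - 729 s \log{\left(3 s^{2} + \frac{1}{3} \right)} + 1518 s - 506 \operatorname{atan}{\left(3 s \right)}}{486}; value = - \frac{1174}{81} - \frac{13 \log{\left(\frac{37}{3} \right)}}{9} - \frac{253 \operatorname{atan}{\left(12 \right)}}{243} + \frac{253 \operatorname{atan}{\left(6 \right)}}{243} + \frac{266 \log{\left(\frac{145}{3} \right)}}{9}

The integrand splits into summands that can be handled one at a time.
F(s) = \frac{270 s^{3} \log{\left(3 s^{2} + \frac{1}{3} \right)} - 180 s^{3} - 729 s \log{\left(3 s^{2} + \frac{1}{3} \right)} + 1518 s - 506 \operatorname{atan}{\left(3 s \right)}}{486} is an antiderivative of f.
Check: d/ds[\frac{270 s^{3} \log{\left(3 s^{2} + \frac{1}{3} \right)} - 180 s^{3} - 729 s \log{\left(3 s^{2} + \frac{1}{3} \right)} + 1518 s - 506 \operatorname{atan}{\left(3 s \right)}}{486}] = \frac{5 s^{2} \log{\left(3 s^{2} + \frac{1}{3} \right)}}{3} - \frac{3 \log{\left(3 s^{2} + \frac{1}{3} \right)}}{2} = f(s).
F(4) = - \frac{908}{81} - \frac{253 \operatorname{atan}{\left(12 \right)}}{243} + \frac{266 \log{\left(\frac{145}{3} \right)}}{9}; F(2) = - \frac{253 \operatorname{atan}{\left(6 \right)}}{243} + \frac{266}{81} + \frac{13 \log{\left(\frac{37}{3} \right)}}{9}.
Integral = F(4) - F(2) = - \frac{1174}{81} - \frac{13 \log{\left(\frac{37}{3} \right)}}{9} - \frac{253 \operatorname{atan}{\left(12 \right)}}{243} + \frac{253 \operatorname{atan}{\left(6 \right)}}{243} + \frac{266 \log{\left(\frac{145}{3} \right)}}{9}.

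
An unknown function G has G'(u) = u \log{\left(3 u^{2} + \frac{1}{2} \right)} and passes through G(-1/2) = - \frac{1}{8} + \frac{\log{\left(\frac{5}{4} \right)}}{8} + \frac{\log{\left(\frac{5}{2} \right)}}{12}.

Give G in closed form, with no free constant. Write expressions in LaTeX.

G(u) = \frac{6 u^{2} \log{\left(3 u^{2} + \frac{1}{2} \right)} - 6 u^{2} + \log{\left(6 u^{2} + 1 \right)}}{12}

Recover the given G'(u) by differentiating a candidate G(u); any mismatch rules it out.
A general antiderivative is \frac{u^{2} \log{\left(3 u^{2} + \frac{1}{2} \right)}}{2} - \frac{u^{2}}{2} + \frac{\log{\left(6 u^{2} + 1 \right)}}{12} + C.
The condition gives C = - \frac{1}{8} + \frac{\log{\left(\frac{5}{4} \right)}}{8} + \frac{\log{\left(\frac{5}{2} \right)}}{12} - (- \frac{1}{8} + \frac{\log{\left(\frac{5}{4} \right)}}{8} + \frac{\log{\left(\frac{5}{2} \right)}}{12}) = 0.
So G(u) = \frac{6 u^{2} \log{\left(3 u^{2} + \frac{1}{2} \right)} - 6 u^{2} + \log{\left(6 u^{2} + 1 \right)}}{12}.
Check: d/du[\frac{6 u^{2} \log{\left(3 u^{2} + \frac{1}{2} \right)} - 6 u^{2} + \log{\left(6 u^{2} + 1 \right)}}{12}] = u \log{\left(3 u^{2} + \frac{1}{2} \right)} = G'(u).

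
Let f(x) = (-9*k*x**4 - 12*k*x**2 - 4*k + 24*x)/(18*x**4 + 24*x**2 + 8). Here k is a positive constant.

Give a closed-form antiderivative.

An antiderivative is F(x) = -k*x/2 - 1/(3*x**2/2 + 1).

Any candidate F(x) must reproduce f(x) exactly when differentiated.
Check: d/dx[-k*x/2 - 1/(3*x**2/2 + 1)] = (-9*k*x**4 - 12*k*x**2 - 4*k + 24*x)/(18*x**4 + 24*x**2 + 8) = f(x).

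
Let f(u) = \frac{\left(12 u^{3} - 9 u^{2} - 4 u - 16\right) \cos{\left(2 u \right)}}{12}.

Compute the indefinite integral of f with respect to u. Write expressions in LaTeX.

F(u) = \frac{u^{3} \sin{\left(2 u \right)}}{2} - \frac{3 u^{2} \sin{\left(2 u \right)}}{8} + \frac{3 u^{2} \cos{\left(2 u \right)}}{4} - \frac{11 u \sin{\left(2 u \right)}}{12} - \frac{3 u \cos{\left(2 u \right)}}{8} - \frac{23 \sin{\left(2 u \right)}}{48} - \frac{11 \cos{\left(2 u \right)}}{24} + C

A first test for any F(u): its u-derivative must equal f(u) identically.
Check: d/du[\frac{u^{3} \sin{\left(2 u \right)}}{2} - \frac{3 u^{2} \sin{\left(2 u \right)}}{8} + \frac{3 u^{2} \cos{\left(2 u \right)}}{4} - \frac{11 u \sin{\left(2 u \right)}}{12} - \frac{3 u \cos{\left(2 u \right)}}{8} - \frac{23 \sin{\left(2 u \right)}}{48} - \frac{11 \cos{\left(2 u \right)}}{24}] = u^{3} \cos{\left(2 u \right)} - \frac{3 u^{2} \cos{\left(2 u \right)}}{4} - \frac{u \cos{\left(2 u \right)}}{3} - \frac{4 \cos{\left(2 u \right)}}{3}, which equals f(u).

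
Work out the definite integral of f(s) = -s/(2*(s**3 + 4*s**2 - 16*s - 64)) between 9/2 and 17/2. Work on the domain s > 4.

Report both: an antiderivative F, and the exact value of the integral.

The denominator factors as 2*(s - 4)*(s + 4)**2; partial fractions split f into directly integrable pieces: 1/(32*(s + 4)) - 1/(4*(s + 4)**2) - 1/(32*(s - 4)).
F(s) = (-s*log(s - 4) + s*log(s + 4) - 4*log(s - 4) + 4*log(s + 4) + 8)/(32*(s + 4)) is an antiderivative of f.
Check: d/ds[(-s*log(s - 4) + s*log(s + 4) - 4*log(s - 4) + 4*log(s + 4) + 8)/(32*(s + 4))] = -s/(2*s**3 + 8*s**2 - 32*s - 128), which equals f(s).
F(17/2) = -log(9/2)/32 + 1/50 + log(25/2)/32; F(9/2) = log(2)/32 + 1/34 + log(17/2)/32.
Integral = F(17/2) - F(9/2) = -log(17/2)/32 - log(9/2)/32 - log(2)/32 - 4/425 + log(25/2)/32.

Antiderivative: F(s) = (-s*log(s - 4) + s*log(s + 4) - 4*log(s - 4) + 4*log(s + 4) + 8)/(32*(s + 4)); value = -log(17/2)/32 - log(9/2)/32 - log(2)/32 - 4/425 + log(25/2)/32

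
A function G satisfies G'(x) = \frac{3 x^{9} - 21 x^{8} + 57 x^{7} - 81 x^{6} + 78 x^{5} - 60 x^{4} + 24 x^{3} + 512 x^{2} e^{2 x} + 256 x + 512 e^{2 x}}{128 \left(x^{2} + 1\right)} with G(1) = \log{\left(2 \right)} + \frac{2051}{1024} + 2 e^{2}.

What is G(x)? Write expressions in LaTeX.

G(x) = \frac{3 x^{4} \left(x - 2\right)^{4} + 2048 e^{2 x} + 1024 \log{\left(x^{2} + 1 \right)} + 2048}{1024}

The proposed G(x) is checked by its d/dx: the result must match the given G'(x).
A general antiderivative is \frac{3 \left(\frac{x^{2}}{4} - \frac{x}{2}\right)^{4}}{4} + 2 e^{2 x} + \log{\left(x^{2} + 1 \right)} + C.
The condition gives C = \log{\left(2 \right)} + \frac{2051}{1024} + 2 e^{2} - (\frac{3}{1024} + \log{\left(2 \right)} + 2 e^{2}) = 2.
So G(x) = \frac{3 x^{4} \left(x - 2\right)^{4} + 2048 e^{2 x} + 1024 \log{\left(x^{2} + 1 \right)} + 2048}{1024}.
Check: d/dx[\frac{3 x^{4} \left(x - 2\right)^{4} + 2048 e^{2 x} + 1024 \log{\left(x^{2} + 1 \right)} + 2048}{1024}] = \frac{3 x^{9} - 21 x^{8} + 57 x^{7} - 81 x^{6} + 78 x^{5} - 60 x^{4} + 24 x^{3} + 512 x^{2} e^{2 x} + 256 x + 512 e^{2 x}}{128 x^{2} + 128}, which equals G'(x).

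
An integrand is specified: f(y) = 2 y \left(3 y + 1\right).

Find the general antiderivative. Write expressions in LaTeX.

Since d/dy undoes antidifferentiation here, F'(y) = f(y) is required of F(y).
Check: d/dy[y^{2} \left(2 y + 1\right)] = 6 y^{2} + 2 y, which equals f(y).

F(y) = y^{2} \left(2 y + 1\right) + C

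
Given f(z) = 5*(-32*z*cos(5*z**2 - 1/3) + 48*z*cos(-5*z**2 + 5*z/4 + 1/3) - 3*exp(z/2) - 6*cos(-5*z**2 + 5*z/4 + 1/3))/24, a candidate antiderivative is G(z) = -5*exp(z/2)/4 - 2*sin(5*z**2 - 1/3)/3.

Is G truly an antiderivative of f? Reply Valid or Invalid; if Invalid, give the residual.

d/dz[G] = -20*z*cos(5*z**2 - 1/3)/3 - 5*exp(z/2)/8
d/dz[G] - f(z) = -10*z*cos(-5*z**2 + 5*z/4 + 1/3) + 5*cos(-5*z**2 + 5*z/4 + 1/3)/4 != 0.

Invalid: d/dz[G] - f = -10*z*cos(-5*z**2 + 5*z/4 + 1/3) + 5*cos(-5*z**2 + 5*z/4 + 1/3)/4, which is not 0.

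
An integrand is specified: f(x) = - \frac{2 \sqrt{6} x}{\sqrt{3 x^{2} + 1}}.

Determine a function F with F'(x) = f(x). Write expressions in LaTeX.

An antiderivative is F(x) = - \frac{2 \sqrt{6} \sqrt{3 x^{2} + 1}}{3}.

The substitution u = 2 x^{2} + \frac{2}{3} works: f is exactly (dF/du)*(du/dx) for that inner function.
Check: d/dx[- \frac{2 \sqrt{6} \sqrt{3 x^{2} + 1}}{3}] = - \frac{2 \sqrt{6} x}{\sqrt{3 x^{2} + 1}} = f(x).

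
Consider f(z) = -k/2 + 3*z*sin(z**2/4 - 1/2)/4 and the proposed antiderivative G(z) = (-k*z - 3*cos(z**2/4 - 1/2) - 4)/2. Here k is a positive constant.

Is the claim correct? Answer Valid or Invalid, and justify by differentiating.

d/dz[G] = -k/2 + 3*z*sin(z**2/4 - 1/2)/4
This equals f(z) exactly, so the claim holds.

Valid: G'(z) = f(z).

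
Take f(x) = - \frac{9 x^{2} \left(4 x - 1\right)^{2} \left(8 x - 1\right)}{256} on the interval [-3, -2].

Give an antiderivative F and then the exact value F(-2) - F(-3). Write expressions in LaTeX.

f matches the chain-rule pattern g'(h)*h' with inner function h(x) = - x^{2} + \frac{x}{4}; substituting u = h(x) collapses the integral.
F(x) = - \frac{3 x^{6}}{4} + \frac{9 x^{5}}{16} - \frac{9 x^{4}}{64} + \frac{3 x^{3}}{256} is an antiderivative of f.
Check: d/dx[- \frac{3 x^{6}}{4} + \frac{9 x^{5}}{16} - \frac{9 x^{4}}{64} + \frac{3 x^{3}}{256}] = - \frac{9 x^{5}}{2} + \frac{45 x^{4}}{16} - \frac{9 x^{3}}{16} + \frac{9 x^{2}}{256}, which equals f(x).
F(-2) = - \frac{2187}{32}; F(-3) = - \frac{177957}{256}.
Integral = F(-2) - F(-3) = \frac{160461}{256}.

Antiderivative: F(x) = - \frac{3 x^{6}}{4} + \frac{9 x^{5}}{16} - \frac{9 x^{4}}{64} + \frac{3 x^{3}}{256}; value = \frac{160461}{256}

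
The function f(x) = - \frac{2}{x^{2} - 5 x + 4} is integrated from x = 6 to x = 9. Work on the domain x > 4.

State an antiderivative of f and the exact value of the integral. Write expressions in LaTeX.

Factor the denominator (\left(x - 4\right) \left(x - 1\right)) and decompose: f = \frac{2}{3 \left(x - 1\right)} - \frac{2}{3 \left(x - 4\right)}; each piece integrates to a log, atan, or power term.
F(x) = - \frac{2 \log{\left(x - 4 \right)}}{3} + \frac{2 \log{\left(x - 1 \right)}}{3} is an antiderivative of f.
Check: d/dx[- \frac{2 \log{\left(x - 4 \right)}}{3} + \frac{2 \log{\left(x - 1 \right)}}{3}] = - \frac{2}{x^{2} - 5 x + 4} = f(x).
F(9) = - \frac{2 \log{\left(5 \right)}}{3} + \frac{2 \log{\left(8 \right)}}{3}; F(6) = - \frac{2 \log{\left(2 \right)}}{3} + \frac{2 \log{\left(5 \right)}}{3}.
Integral = F(9) - F(6) = - \frac{4 \log{\left(5 \right)}}{3} + \frac{2 \log{\left(2 \right)}}{3} + \frac{2 \log{\left(8 \right)}}{3}.

Antiderivative: F(x) = - \frac{2 \log{\left(x - 4 \right)}}{3} + \frac{2 \log{\left(x - 1 \right)}}{3}; value = - \frac{4 \log{\left(5 \right)}}{3} + \frac{2 \log{\left(2 \right)}}{3} + \frac{2 \log{\left(8 \right)}}{3}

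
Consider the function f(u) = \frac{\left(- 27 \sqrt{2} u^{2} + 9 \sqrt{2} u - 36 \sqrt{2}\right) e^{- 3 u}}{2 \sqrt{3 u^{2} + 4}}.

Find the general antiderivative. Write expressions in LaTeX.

Recognize the product-rule pattern: f = v'r + vr' with v = 3 \sqrt{\frac{3 u^{2}}{2} + 2}, r = e^{- 3 u}, so integration by parts undoes it.
Check: d/du[\frac{3 \sqrt{2} \sqrt{3 u^{2} + 4} e^{- 3 u}}{2}] = \frac{\left(- 27 \sqrt{2} u^{2} + 9 \sqrt{2} u - 36 \sqrt{2}\right) e^{- 3 u}}{2 \sqrt{3 u^{2} + 4}} = f(u).

F(u) = \frac{3 \sqrt{2} \sqrt{3 u^{2} + 4} e^{- 3 u}}{2} + C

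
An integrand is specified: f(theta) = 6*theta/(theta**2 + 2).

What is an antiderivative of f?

An antiderivative is F(theta) = 3*log(theta**2 + 2).

The substitution u = theta**2 + 2 works: f is exactly (dF/du)*(du/dtheta) for that inner function.
Check: d/dtheta[3*log(theta**2 + 2)] = 6*theta/(theta**2 + 2) = f(theta).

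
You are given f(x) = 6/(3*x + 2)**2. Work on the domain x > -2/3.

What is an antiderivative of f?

Whatever form F(x) takes, F'(x) = f(x) is non-negotiable.
Check: d/dx[-2/(3*x + 2)] = 6/(9*x**2 + 12*x + 4), which equals f(x).

An antiderivative is F(x) = -2/(3*x + 2).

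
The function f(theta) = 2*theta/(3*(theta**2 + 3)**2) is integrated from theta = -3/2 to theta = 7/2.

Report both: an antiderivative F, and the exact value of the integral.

Antiderivative: F(theta) = -1/(3*(theta**2 + 3)); value = 160/3843

The substitution u = 2*theta**2 + 6 works: f is exactly (dF/du)*(du/dtheta) for that inner function.
F(theta) = -1/(3*(theta**2 + 3)) is an antiderivative of f.
Check: d/dtheta[-1/(3*(theta**2 + 3))] = 2*theta/(3*theta**4 + 18*theta**2 + 27), which equals f(theta).
F(7/2) = -4/183; F(-3/2) = -4/63.
Integral = F(7/2) - F(-3/2) = 160/3843.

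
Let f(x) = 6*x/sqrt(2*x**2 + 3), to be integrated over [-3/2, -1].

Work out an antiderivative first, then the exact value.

Antiderivative: F(x) = 3*sqrt(2*x**2 + 3); value = -3*sqrt(30)/2 + 3*sqrt(5)

The substitution u = 2*x**2 + 3 works: f is exactly (dF/du)*(du/dx) for that inner function.
F(x) = 3*sqrt(2*x**2 + 3) is an antiderivative of f.
Check: d/dx[3*sqrt(2*x**2 + 3)] = 6*x/sqrt(2*x**2 + 3) = f(x).
F(-1) = 3*sqrt(5); F(-3/2) = 3*sqrt(30)/2.
Integral = F(-1) - F(-3/2) = -3*sqrt(30)/2 + 3*sqrt(5).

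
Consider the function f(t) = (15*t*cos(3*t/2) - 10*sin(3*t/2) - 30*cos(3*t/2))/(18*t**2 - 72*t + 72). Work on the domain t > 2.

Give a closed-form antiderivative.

Recognize the product-rule pattern: f = u'v + uv' with u = 5/(3*(3*t - 6)), v = sin(3*t/2), so integration by parts undoes it.
Check: d/dt[5*sin(3*t/2)/(3*(3*t - 6))] = (15*t*cos(3*t/2) - 10*sin(3*t/2) - 30*cos(3*t/2))/(18*t**2 - 72*t + 72) = f(t).

An antiderivative is F(t) = 5*sin(3*t/2)/(3*(3*t - 6)).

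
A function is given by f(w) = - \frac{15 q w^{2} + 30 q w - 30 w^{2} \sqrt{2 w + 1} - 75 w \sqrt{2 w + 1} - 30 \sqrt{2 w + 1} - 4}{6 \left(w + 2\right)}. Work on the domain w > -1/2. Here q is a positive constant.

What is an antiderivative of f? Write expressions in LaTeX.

For F(w) to be correct the identity F'(w) - f(w) = 0 must hold.
Check: d/dw[\frac{- 15 q w^{2} + 6 \left(2 w + 1\right)^{\frac{5}{2}} + 8 \log{\left(w + 2 \right)}}{12}] = \frac{- 15 q w^{2} - 30 q w + 30 w^{2} \sqrt{2 w + 1} + 75 w \sqrt{2 w + 1} + 30 \sqrt{2 w + 1} + 4}{6 w + 12}, which equals f(w).

An antiderivative is F(w) = \frac{- 15 q w^{2} + 6 \left(2 w + 1\right)^{\frac{5}{2}} + 8 \log{\left(w + 2 \right)}}{12}.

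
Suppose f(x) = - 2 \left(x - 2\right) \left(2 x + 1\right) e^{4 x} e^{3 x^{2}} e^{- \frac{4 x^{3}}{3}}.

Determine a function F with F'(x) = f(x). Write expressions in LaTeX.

An antiderivative is F(x) = e^{- \frac{4 x^{3}}{3} + 3 x^{2} + 4 x}.

f matches the chain-rule pattern g'(h)*h' with inner function h(x) = - \frac{4 x^{3}}{3} + 3 x^{2} + 4 x; substituting u = h(x) collapses the integral.
Check: d/dx[e^{- \frac{4 x^{3}}{3} + 3 x^{2} + 4 x}] = - 4 x^{2} e^{4 x} e^{3 x^{2}} e^{- \frac{4 x^{3}}{3}} + 6 x e^{4 x} e^{3 x^{2}} e^{- \frac{4 x^{3}}{3}} + 4 e^{4 x} e^{3 x^{2}} e^{- \frac{4 x^{3}}{3}}, which equals f(x).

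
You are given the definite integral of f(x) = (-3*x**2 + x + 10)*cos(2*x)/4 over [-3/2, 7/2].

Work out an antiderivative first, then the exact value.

Any candidate F(x) must reproduce f(x) exactly when differentiated.
F(x) = (-6*x**2*sin(2*x) + 2*x*sin(2*x) - 6*x*cos(2*x) + 23*sin(2*x) + cos(2*x))/16 is an antiderivative of f.
Check: d/dx[(-6*x**2*sin(2*x) + 2*x*sin(2*x) - 6*x*cos(2*x) + 23*sin(2*x) + cos(2*x))/16] = -3*x**2*cos(2*x)/4 + x*cos(2*x)/4 + 5*cos(2*x)/2, which equals f(x).
F(7/2) = -87*sin(7)/32 - 5*cos(7)/4; F(-3/2) = 5*cos(3)/8 - 13*sin(3)/32.
Integral = F(7/2) - F(-3/2) = -87*sin(7)/32 - 5*cos(7)/4 + 13*sin(3)/32 - 5*cos(3)/8.

Antiderivative: F(x) = (-6*x**2*sin(2*x) + 2*x*sin(2*x) - 6*x*cos(2*x) + 23*sin(2*x) + cos(2*x))/16; value = -87*sin(7)/32 - 5*cos(7)/4 + 13*sin(3)/32 - 5*cos(3)/8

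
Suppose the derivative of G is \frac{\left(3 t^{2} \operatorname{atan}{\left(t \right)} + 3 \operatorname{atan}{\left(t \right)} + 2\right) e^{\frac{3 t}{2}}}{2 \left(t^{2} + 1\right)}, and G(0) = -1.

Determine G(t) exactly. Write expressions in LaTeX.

G(t) = e^{\frac{3 t}{2}} \operatorname{atan}{\left(t \right)} - 1

G'(t) has the shape u'v + uv' for u = \operatorname{atan}{\left(t \right)} and v = e^{\frac{3 t}{2}} — it is the derivative of the product u*v.
A general antiderivative is e^{\frac{3 t}{2}} \operatorname{atan}{\left(t \right)} + C.
The condition gives C = -1 - (0) = -1.
So G(t) = e^{\frac{3 t}{2}} \operatorname{atan}{\left(t \right)} - 1.
Check: d/dt[e^{\frac{3 t}{2}} \operatorname{atan}{\left(t \right)} - 1] = \frac{3 t^{2} e^{\frac{3 t}{2}} \operatorname{atan}{\left(t \right)} + 3 e^{\frac{3 t}{2}} \operatorname{atan}{\left(t \right)} + 2 e^{\frac{3 t}{2}}}{2 t^{2} + 2}, which equals G'(t).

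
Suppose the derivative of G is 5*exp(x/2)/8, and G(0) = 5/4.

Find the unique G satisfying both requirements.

A first test for any G(x): its x-derivative must equal the given G'(x).
A general antiderivative is 5*exp(x/2)/4 + C.
The condition gives C = 5/4 - (5/4) = 0.
So G(x) = 5*exp(x/2)/4.
Check: d/dx[5*exp(x/2)/4] = 5*exp(x/2)/8 = G'(x).

G(x) = 5*exp(x/2)/4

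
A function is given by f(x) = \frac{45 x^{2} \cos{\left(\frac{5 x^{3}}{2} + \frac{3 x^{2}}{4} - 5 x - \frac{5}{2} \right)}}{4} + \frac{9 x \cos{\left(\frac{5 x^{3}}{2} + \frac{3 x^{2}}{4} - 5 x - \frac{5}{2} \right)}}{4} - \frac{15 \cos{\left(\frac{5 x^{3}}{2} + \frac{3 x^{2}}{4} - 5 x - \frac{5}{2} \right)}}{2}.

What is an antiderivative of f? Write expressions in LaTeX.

f matches the chain-rule pattern g'(h)*h' with inner function h(x) = \frac{5 x^{3}}{2} + \frac{3 x^{2}}{4} - 5 x - \frac{5}{2}; substituting u = h(x) collapses the integral.
Check: d/dx[\frac{3 \sin{\left(\frac{5 x^{3}}{2} + \frac{3 x^{2}}{4} - 5 x - \frac{5}{2} \right)}}{2}] = \frac{45 x^{2} \cos{\left(\frac{5 x^{3}}{2} + \frac{3 x^{2}}{4} - 5 x - \frac{5}{2} \right)}}{4} + \frac{9 x \cos{\left(\frac{5 x^{3}}{2} + \frac{3 x^{2}}{4} - 5 x - \frac{5}{2} \right)}}{4} - \frac{15 \cos{\left(\frac{5 x^{3}}{2} + \frac{3 x^{2}}{4} - 5 x - \frac{5}{2} \right)}}{2} = f(x).

An antiderivative is F(x) = \frac{3 \sin{\left(\frac{5 x^{3}}{2} + \frac{3 x^{2}}{4} - 5 x - \frac{5}{2} \right)}}{2}.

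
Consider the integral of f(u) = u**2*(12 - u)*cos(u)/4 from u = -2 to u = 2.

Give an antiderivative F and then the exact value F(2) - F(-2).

Antiderivative: F(u) = -(u**3*sin(u) - 12*u**2*sin(u) + 3*u**2*cos(u) - 6*u*sin(u) - 24*u*cos(u) + 24*sin(u) - 6*cos(u))/4; value = 24*cos(2) + 12*sin(2)

Whatever form F(u) takes, F'(u) = f(u) is non-negotiable.
F(u) = -(u**3*sin(u) - 12*u**2*sin(u) + 3*u**2*cos(u) - 6*u*sin(u) - 24*u*cos(u) + 24*sin(u) - 6*cos(u))/4 is an antiderivative of f.
Check: d/du[-(u**3*sin(u) - 12*u**2*sin(u) + 3*u**2*cos(u) - 6*u*sin(u) - 24*u*cos(u) + 24*sin(u) - 6*cos(u))/4] = -u**3*cos(u)/4 + 3*u**2*cos(u), which equals f(u).
F(2) = 21*cos(2)/2 + 7*sin(2); F(-2) = -5*sin(2) - 27*cos(2)/2.
Integral = F(2) - F(-2) = 24*cos(2) + 12*sin(2).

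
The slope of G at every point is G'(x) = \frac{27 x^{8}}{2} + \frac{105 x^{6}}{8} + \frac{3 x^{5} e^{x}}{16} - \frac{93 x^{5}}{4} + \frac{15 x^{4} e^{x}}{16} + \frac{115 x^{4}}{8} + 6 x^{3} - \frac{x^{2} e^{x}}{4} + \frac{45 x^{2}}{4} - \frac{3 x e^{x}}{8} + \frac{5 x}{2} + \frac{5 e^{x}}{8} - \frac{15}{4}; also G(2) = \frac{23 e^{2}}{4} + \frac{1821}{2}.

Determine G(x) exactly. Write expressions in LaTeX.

G(x) = \left(\frac{3 x^{5}}{4} - x^{2} + \frac{x}{2} + 2\right) \left(2 x^{4} + \frac{5 x^{2}}{2} - \frac{5 x}{2} + \frac{e^{x}}{4} + \frac{5}{2}\right) + 2

G'(x) has the shape u'v + uv' for u = \frac{3 x^{5}}{4} - x^{2} + \frac{x}{2} + 2 and v = 2 x^{4} + \frac{5 x^{2}}{2} - \frac{5 x}{2} + \frac{e^{x}}{4} + \frac{5}{2} — it is the derivative of the product u*v.
A general antiderivative is \left(\frac{3 x^{5}}{4} - x^{2} + \frac{x}{2} + 2\right) \left(2 x^{4} + \frac{5 x^{2}}{2} - \frac{5 x}{2} + \frac{e^{x}}{4} + \frac{5}{2}\right) + C.
The condition gives C = \frac{23 e^{2}}{4} + \frac{1821}{2} - (\frac{23 e^{2}}{4} + \frac{1817}{2}) = 2.
So G(x) = \left(\frac{3 x^{5}}{4} - x^{2} + \frac{x}{2} + 2\right) \left(2 x^{4} + \frac{5 x^{2}}{2} - \frac{5 x}{2} + \frac{e^{x}}{4} + \frac{5}{2}\right) + 2.
Check: d/dx[\left(\frac{3 x^{5}}{4} - x^{2} + \frac{x}{2} + 2\right) \left(2 x^{4} + \frac{5 x^{2}}{2} - \frac{5 x}{2} + \frac{e^{x}}{4} + \frac{5}{2}\right) + 2] = \frac{27 x^{8}}{2} + \frac{105 x^{6}}{8} + \frac{3 x^{5} e^{x}}{16} - \frac{93 x^{5}}{4} + \frac{15 x^{4} e^{x}}{16} + \frac{115 x^{4}}{8} + 6 x^{3} - \frac{x^{2} e^{x}}{4} + \frac{45 x^{2}}{4} - \frac{3 x e^{x}}{8} + \frac{5 x}{2} + \frac{5 e^{x}}{8} - \frac{15}{4} = G'(x).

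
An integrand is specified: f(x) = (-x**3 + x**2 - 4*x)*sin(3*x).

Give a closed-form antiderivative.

Any candidate F(x) must reproduce f(x) exactly when differentiated.
Check: d/dx[x**3*cos(3*x)/3 - x**2*sin(3*x)/3 - x**2*cos(3*x)/3 + 2*x*sin(3*x)/9 + 10*x*cos(3*x)/9 - 10*sin(3*x)/27 + 2*cos(3*x)/27] = -x**3*sin(3*x) + x**2*sin(3*x) - 4*x*sin(3*x), which equals f(x).

An antiderivative is F(x) = x**3*cos(3*x)/3 - x**2*sin(3*x)/3 - x**2*cos(3*x)/3 + 2*x*sin(3*x)/9 + 10*x*cos(3*x)/9 - 10*sin(3*x)/27 + 2*cos(3*x)/27.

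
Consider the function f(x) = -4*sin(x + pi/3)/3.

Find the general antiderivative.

F(x) = 4*cos(x + pi/3)/3 + C

A first test for any F(x): its x-derivative must equal f(x) identically.
Check: d/dx[4*cos(x + pi/3)/3] = -4*sin(x + pi/3)/3 = f(x).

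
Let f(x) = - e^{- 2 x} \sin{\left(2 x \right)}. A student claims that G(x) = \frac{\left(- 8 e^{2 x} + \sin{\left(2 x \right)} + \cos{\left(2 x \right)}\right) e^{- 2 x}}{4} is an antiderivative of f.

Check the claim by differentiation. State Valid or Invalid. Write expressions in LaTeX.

Valid - differentiating G returns exactly f.

d/dx[G] = - e^{- 2 x} \sin{\left(2 x \right)}
This equals f(x) exactly, so the claim holds.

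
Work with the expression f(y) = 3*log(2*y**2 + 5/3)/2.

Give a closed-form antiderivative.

An antiderivative is F(y) = 3*y*log(2*y**2 + 5/3)/2 - 3*y + sqrt(30)*atan(sqrt(30)*y/5)/2.

Recover f(y) by differentiating a candidate F(y); any mismatch rules it out.
Check: d/dy[3*y*log(2*y**2 + 5/3)/2 - 3*y + sqrt(30)*atan(sqrt(30)*y/5)/2] = 3*log(2*y**2 + 5/3)/2 = f(y).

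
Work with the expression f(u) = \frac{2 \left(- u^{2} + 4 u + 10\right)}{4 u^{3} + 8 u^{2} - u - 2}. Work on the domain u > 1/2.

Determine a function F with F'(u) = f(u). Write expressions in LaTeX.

The denominator factors as \left(u + 2\right) \left(2 u - 1\right) \left(2 u + 1\right); partial fractions split f into directly integrable pieces: - \frac{31}{6 \left(2 u + 1\right)} + \frac{47}{10 \left(2 u - 1\right)} - \frac{4}{15 \left(u + 2\right)}.
Check: d/du[\frac{47 \log{\left(u - \frac{1}{2} \right)}}{20} - \frac{31 \log{\left(u + \frac{1}{2} \right)}}{12} - \frac{4 \log{\left(u + 2 \right)}}{15}] = \frac{- 2 u^{2} + 8 u + 20}{4 u^{3} + 8 u^{2} - u - 2}, which equals f(u).

An antiderivative is F(u) = \frac{47 \log{\left(u - \frac{1}{2} \right)}}{20} - \frac{31 \log{\left(u + \frac{1}{2} \right)}}{12} - \frac{4 \log{\left(u + 2 \right)}}{15}.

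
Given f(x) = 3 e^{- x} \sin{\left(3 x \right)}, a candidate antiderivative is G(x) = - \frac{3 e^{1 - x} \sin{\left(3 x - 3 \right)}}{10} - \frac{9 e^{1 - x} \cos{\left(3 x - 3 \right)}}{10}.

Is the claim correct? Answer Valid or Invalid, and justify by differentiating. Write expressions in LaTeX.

d/dx[G] = 3 e e^{- x} \sin{\left(3 x - 3 \right)}
d/dx[G] - f(x) = e \left(- \frac{3 \sin{\left(3 x \right)}}{e} + 3 \sin{\left(3 x - 3 \right)}\right) e^{- x} != 0.

Invalid: d/dx[G] - f = e \left(- \frac{3 \sin{\left(3 x \right)}}{e} + 3 \sin{\left(3 x - 3 \right)}\right) e^{- x}, which is not 0.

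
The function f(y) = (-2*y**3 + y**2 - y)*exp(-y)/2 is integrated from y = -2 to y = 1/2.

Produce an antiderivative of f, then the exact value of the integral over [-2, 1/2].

Antiderivative: F(y) = (2*y**3 + 5*y**2 + 11*y + 11)*exp(-y)/2; value = 9*exp(-1/2) + 7*exp(2)/2

Recognize the product-rule pattern: f = u'v + uv' with u = y**3 + 5*y**2/2 + 11*y/2 + 11/2, v = exp(-y), so integration by parts undoes it.
F(y) = (2*y**3 + 5*y**2 + 11*y + 11)*exp(-y)/2 is an antiderivative of f.
Check: d/dy[(2*y**3 + 5*y**2 + 11*y + 11)*exp(-y)/2] = (-2*y**3 + y**2 - y)*exp(-y)/2 = f(y).
F(1/2) = 9*exp(-1/2); F(-2) = -7*exp(2)/2.
Integral = F(1/2) - F(-2) = 9*exp(-1/2) + 7*exp(2)/2.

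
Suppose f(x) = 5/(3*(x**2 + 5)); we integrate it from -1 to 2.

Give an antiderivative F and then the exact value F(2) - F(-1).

Antiderivative: F(x) = sqrt(5)*atan(sqrt(5)*x/5)/3; value = sqrt(5)*atan(sqrt(5)/5)/3 + sqrt(5)*atan(2*sqrt(5)/5)/3

For F(x) to be correct the identity F'(x) - f(x) = 0 must hold.
F(x) = sqrt(5)*atan(sqrt(5)*x/5)/3 is an antiderivative of f.
Check: d/dx[sqrt(5)*atan(sqrt(5)*x/5)/3] = 5/(3*x**2 + 15), which equals f(x).
F(2) = sqrt(5)*atan(2*sqrt(5)/5)/3; F(-1) = -sqrt(5)*atan(sqrt(5)/5)/3.
Integral = F(2) - F(-1) = sqrt(5)*atan(sqrt(5)/5)/3 + sqrt(5)*atan(2*sqrt(5)/5)/3.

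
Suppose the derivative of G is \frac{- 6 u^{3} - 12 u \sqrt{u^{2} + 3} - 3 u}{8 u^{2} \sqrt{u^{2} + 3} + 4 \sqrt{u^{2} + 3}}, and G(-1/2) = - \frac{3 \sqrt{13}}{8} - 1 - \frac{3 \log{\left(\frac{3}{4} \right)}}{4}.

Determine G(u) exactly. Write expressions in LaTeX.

Whatever form G(u) takes, its d/du must return the stated G'(u).
A general antiderivative is - \frac{3 \sqrt{u^{2} + 3}}{4} - \frac{3 \log{\left(u^{2} + \frac{1}{2} \right)}}{4} + C.
The condition gives C = - \frac{3 \sqrt{13}}{8} - 1 - \frac{3 \log{\left(\frac{3}{4} \right)}}{4} - (- \frac{3 \sqrt{13}}{8} - \frac{3 \log{\left(\frac{3}{4} \right)}}{4}) = -1.
So G(u) = - \frac{3 \sqrt{u^{2} + 3}}{4} - \frac{3 \log{\left(u^{2} + \frac{1}{2} \right)}}{4} - 1.
Check: d/du[- \frac{3 \sqrt{u^{2} + 3}}{4} - \frac{3 \log{\left(u^{2} + \frac{1}{2} \right)}}{4} - 1] = \frac{- 6 u^{3} - 12 u \sqrt{u^{2} + 3} - 3 u}{8 u^{2} \sqrt{u^{2} + 3} + 4 \sqrt{u^{2} + 3}} = G'(u).

G(u) = - \frac{3 \sqrt{u^{2} + 3}}{4} - \frac{3 \log{\left(u^{2} + \frac{1}{2} \right)}}{4} - 1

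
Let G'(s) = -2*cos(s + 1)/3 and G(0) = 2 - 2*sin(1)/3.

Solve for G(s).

G(s) = 2*(3 - sin(s + 1))/3

A candidate passes only if d/ds[G] lands on the given G'(s) exactly.
A general antiderivative is -2*sin(s + 1)/3 + C.
The condition gives C = 2 - 2*sin(1)/3 - (-2*sin(1)/3) = 2.
So G(s) = 2*(3 - sin(s + 1))/3.
Check: d/ds[2*(3 - sin(s + 1))/3] = -2*cos(s + 1)/3 = G'(s).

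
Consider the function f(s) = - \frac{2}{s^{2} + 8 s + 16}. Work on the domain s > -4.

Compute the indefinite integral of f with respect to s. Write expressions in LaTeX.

For F(s) to be correct the identity F'(s) - f(s) = 0 must hold.
Check: d/ds[\frac{2}{s + 4}] = - \frac{2}{s^{2} + 8 s + 16} = f(s).

F(s) = \frac{2}{s + 4} + C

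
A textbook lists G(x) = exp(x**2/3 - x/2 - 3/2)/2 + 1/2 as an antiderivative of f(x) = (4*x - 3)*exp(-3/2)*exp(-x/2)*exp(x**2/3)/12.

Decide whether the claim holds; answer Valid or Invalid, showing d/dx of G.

Valid: G'(x) = f(x).

d/dx[G] = (4*x - 3)*exp(-3/2)*exp(-x/2)*exp(x**2/3)/12
This equals f(x) exactly, so the claim holds.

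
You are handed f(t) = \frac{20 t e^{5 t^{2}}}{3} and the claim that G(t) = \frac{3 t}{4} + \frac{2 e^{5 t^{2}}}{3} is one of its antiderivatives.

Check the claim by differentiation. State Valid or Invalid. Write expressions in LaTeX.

d/dt[G] = \frac{20 t e^{5 t^{2}}}{3} + \frac{3}{4}
d/dt[G] - f(t) = \frac{3}{4} != 0.

Invalid: d/dt[G] - f = \frac{3}{4}, which is not 0.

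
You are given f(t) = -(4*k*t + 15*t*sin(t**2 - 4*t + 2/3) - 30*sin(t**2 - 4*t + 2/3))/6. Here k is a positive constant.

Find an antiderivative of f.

Whatever form F(t) takes, F'(t) = f(t) is non-negotiable.
Check: d/dt[-k*t**2/3 + 5*cos(t**2 - 4*t + 2/3)/4] = -2*k*t/3 - 5*t*sin(t**2 - 4*t + 2/3)/2 + 5*sin(t**2 - 4*t + 2/3), which equals f(t).

An antiderivative is F(t) = -k*t**2/3 + 5*cos(t**2 - 4*t + 2/3)/4.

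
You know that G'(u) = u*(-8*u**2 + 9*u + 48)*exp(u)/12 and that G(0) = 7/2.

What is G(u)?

Recognize the product-rule pattern: G'(u) = v'r + vr' with v = -2*u**3/3 + 11*u**2/4 - 3*u/2 + 3/2, r = exp(u), so integration by parts undoes it.
A general antiderivative is (-8*u**3 + 33*u**2 - 18*u + 18)*exp(u)/12 + C.
The condition gives C = 7/2 - (3/2) = 2.
So G(u) = -2*u**3*exp(u)/3 + 11*u**2*exp(u)/4 - 3*u*exp(u)/2 + 3*exp(u)/2 + 2.
Check: d/du[-2*u**3*exp(u)/3 + 11*u**2*exp(u)/4 - 3*u*exp(u)/2 + 3*exp(u)/2 + 2] = -2*u**3*exp(u)/3 + 3*u**2*exp(u)/4 + 4*u*exp(u), which equals G'(u).

G(u) = -2*u**3*exp(u)/3 + 11*u**2*exp(u)/4 - 3*u*exp(u)/2 + 3*exp(u)/2 + 2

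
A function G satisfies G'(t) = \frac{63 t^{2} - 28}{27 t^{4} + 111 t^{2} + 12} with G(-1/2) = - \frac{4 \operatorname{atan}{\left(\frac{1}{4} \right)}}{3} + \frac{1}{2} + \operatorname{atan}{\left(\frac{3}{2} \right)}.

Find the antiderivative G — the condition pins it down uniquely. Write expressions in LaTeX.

A first test for any G(t): its t-derivative must equal the given G'(t).
A general antiderivative is \frac{4 \operatorname{atan}{\left(\frac{t}{2} \right)}}{3} - \operatorname{atan}{\left(3 t \right)} + C.
The condition gives C = - \frac{4 \operatorname{atan}{\left(\frac{1}{4} \right)}}{3} + \frac{1}{2} + \operatorname{atan}{\left(\frac{3}{2} \right)} - (- \frac{4 \operatorname{atan}{\left(\frac{1}{4} \right)}}{3} + \operatorname{atan}{\left(\frac{3}{2} \right)}) = \frac{1}{2}.
So G(t) = \frac{4 \operatorname{atan}{\left(\frac{t}{2} \right)}}{3} - \operatorname{atan}{\left(3 t \right)} + \frac{1}{2}.
Check: d/dt[\frac{4 \operatorname{atan}{\left(\frac{t}{2} \right)}}{3} - \operatorname{atan}{\left(3 t \right)} + \frac{1}{2}] = \frac{63 t^{2} - 28}{27 t^{4} + 111 t^{2} + 12} = G'(t).

G(t) = \frac{4 \operatorname{atan}{\left(\frac{t}{2} \right)}}{3} - \operatorname{atan}{\left(3 t \right)} + \frac{1}{2}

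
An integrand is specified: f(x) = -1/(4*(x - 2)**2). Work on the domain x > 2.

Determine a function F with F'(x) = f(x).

An antiderivative is F(x) = 3/(12*x - 24).

Differentiate the proposed F(x) back; it has to land on f(x) exactly.
Check: d/dx[3/(12*x - 24)] = -1/(4*x**2 - 16*x + 16), which equals f(x).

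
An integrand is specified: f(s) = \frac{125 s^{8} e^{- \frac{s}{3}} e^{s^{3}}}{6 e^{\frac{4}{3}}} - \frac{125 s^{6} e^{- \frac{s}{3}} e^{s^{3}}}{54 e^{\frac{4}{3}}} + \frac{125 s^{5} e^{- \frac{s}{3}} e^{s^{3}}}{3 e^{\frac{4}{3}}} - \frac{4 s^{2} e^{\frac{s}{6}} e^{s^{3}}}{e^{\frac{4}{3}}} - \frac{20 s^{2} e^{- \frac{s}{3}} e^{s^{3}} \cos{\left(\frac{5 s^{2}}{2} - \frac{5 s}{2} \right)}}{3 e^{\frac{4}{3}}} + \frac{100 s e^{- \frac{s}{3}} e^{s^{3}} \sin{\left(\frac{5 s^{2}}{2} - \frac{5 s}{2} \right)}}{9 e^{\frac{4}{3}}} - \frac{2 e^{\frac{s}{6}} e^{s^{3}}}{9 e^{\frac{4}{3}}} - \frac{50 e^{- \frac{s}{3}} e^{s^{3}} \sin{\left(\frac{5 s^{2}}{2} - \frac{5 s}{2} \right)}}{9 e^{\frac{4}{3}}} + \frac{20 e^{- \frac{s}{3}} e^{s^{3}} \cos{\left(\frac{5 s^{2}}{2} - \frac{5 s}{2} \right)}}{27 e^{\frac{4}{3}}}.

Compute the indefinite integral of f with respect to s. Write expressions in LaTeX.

F(s) = \frac{\left(125 s^{6} - 24 e^{\frac{s}{2}} - 40 \cos{\left(\frac{5 s^{2}}{2} - \frac{5 s}{2} \right)}\right) e^{- \frac{s}{3}} e^{s^{3}}}{18 e^{\frac{4}{3}}} + C

Recognize the product-rule pattern: f = u'v + uv' with u = \frac{125 s^{6}}{18} - \frac{4 e^{\frac{s}{2}}}{3} - \frac{20 \cos{\left(\frac{5 s^{2}}{2} - \frac{5 s}{2} \right)}}{9}, v = e^{s^{3} - \frac{s}{3} - \frac{4}{3}}, so integration by parts undoes it.
Check: d/ds[\frac{\left(125 s^{6} - 24 e^{\frac{s}{2}} - 40 \cos{\left(\frac{5 s^{2}}{2} - \frac{5 s}{2} \right)}\right) e^{- \frac{s}{3}} e^{s^{3}}}{18 e^{\frac{4}{3}}}] = \frac{\left(1125 s^{8} e^{s^{3}} - 125 s^{6} e^{s^{3}} + 2250 s^{5} e^{s^{3}} - 216 s^{2} e^{\frac{s}{2}} e^{s^{3}} - 360 s^{2} e^{s^{3}} \cos{\left(\frac{5 s^{2}}{2} - \frac{5 s}{2} \right)} + 600 s e^{s^{3}} \sin{\left(\frac{5 s^{2}}{2} - \frac{5 s}{2} \right)} - 12 e^{\frac{s}{2}} e^{s^{3}} - 300 e^{s^{3}} \sin{\left(\frac{5 s^{2}}{2} - \frac{5 s}{2} \right)} + 40 e^{s^{3}} \cos{\left(\frac{5 s^{2}}{2} - \frac{5 s}{2} \right)}\right) e^{- \frac{s}{3}}}{54 e^{\frac{4}{3}}}, which equals f(s).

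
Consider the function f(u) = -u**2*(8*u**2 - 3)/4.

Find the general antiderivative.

F(u) = u**3*(5 - 8*u**2)/20 + C

Recover f(u) by differentiating a candidate F(u); any mismatch rules it out.
Check: d/du[u**3*(5 - 8*u**2)/20] = -2*u**4 + 3*u**2/4, which equals f(u).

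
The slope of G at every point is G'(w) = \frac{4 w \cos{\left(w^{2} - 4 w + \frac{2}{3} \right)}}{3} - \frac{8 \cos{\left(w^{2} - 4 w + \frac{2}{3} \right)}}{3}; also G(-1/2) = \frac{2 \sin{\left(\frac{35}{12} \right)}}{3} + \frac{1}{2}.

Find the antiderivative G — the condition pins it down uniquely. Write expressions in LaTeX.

G'(w) matches the chain-rule pattern g'(h)*h' with inner function h(w) = w^{2} - 4 w + \frac{2}{3}; substituting u = h(w) collapses the integral.
A general antiderivative is \frac{2 \sin{\left(w^{2} - 4 w + \frac{2}{3} \right)}}{3} + C.
The condition gives C = \frac{2 \sin{\left(\frac{35}{12} \right)}}{3} + \frac{1}{2} - (\frac{2 \sin{\left(\frac{35}{12} \right)}}{3}) = \frac{1}{2}.
So G(w) = \frac{2 \sin{\left(w^{2} - 4 w + \frac{2}{3} \right)}}{3} + \frac{1}{2}.
Check: d/dw[\frac{2 \sin{\left(w^{2} - 4 w + \frac{2}{3} \right)}}{3} + \frac{1}{2}] = \frac{4 w \cos{\left(w^{2} - 4 w + \frac{2}{3} \right)}}{3} - \frac{8 \cos{\left(w^{2} - 4 w + \frac{2}{3} \right)}}{3} = G'(w).

G(w) = \frac{2 \sin{\left(w^{2} - 4 w + \frac{2}{3} \right)}}{3} + \frac{1}{2}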